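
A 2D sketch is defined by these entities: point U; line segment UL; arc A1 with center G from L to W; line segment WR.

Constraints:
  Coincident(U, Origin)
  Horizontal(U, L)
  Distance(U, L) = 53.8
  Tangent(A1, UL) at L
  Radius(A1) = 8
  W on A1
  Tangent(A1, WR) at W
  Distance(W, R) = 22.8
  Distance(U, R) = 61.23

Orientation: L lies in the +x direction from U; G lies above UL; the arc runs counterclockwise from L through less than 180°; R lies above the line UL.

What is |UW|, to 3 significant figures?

62.2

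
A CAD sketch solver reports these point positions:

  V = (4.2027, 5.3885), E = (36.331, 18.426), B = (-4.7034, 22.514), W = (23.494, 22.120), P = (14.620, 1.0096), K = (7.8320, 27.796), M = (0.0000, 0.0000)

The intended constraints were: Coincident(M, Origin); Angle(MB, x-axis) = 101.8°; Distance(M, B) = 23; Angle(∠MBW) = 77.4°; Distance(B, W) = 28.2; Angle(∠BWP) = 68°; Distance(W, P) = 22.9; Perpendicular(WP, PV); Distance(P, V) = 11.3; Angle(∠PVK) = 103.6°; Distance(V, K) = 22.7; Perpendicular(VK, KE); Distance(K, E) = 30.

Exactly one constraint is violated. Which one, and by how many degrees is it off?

Perpendicular(VK, KE) — off by 9.00°.

M = (0.00, 0.00) ✓; MB at 101.8° ✓; |MB| = 23.00 ✓; ∠MBW = 77.40° ✓; |BW| = 28.20 ✓; ∠BWP = 68.00° ✓; |WP| = 22.90 ✓; ∠(WP, PV) = 90.00° ✓; |PV| = 11.30 ✓; ∠PVK = 103.6° ✓; |VK| = 22.70 ✓; ∠(VK, KE) = 99.00° ✗; |KE| = 30.00 ✓.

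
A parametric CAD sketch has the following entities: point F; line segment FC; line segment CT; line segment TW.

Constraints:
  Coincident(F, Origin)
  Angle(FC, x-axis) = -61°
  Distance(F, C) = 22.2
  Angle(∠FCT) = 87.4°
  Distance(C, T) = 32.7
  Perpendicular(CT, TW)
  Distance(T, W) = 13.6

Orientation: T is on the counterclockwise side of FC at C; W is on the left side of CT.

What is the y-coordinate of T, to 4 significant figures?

-2.282

F is at the origin; FC runs at -61.0° with length 22.2, so C = 22.2·(cos -61.0°, sin -61.0°) = (10.76, -19.42). ∠FCT = 87.4°, so CT runs at -61.0° + (180° − 87.4°) = 31.60° from the x-axis; with |CT| = 32.7, T = C + 32.7·(cos 31.60°, sin 31.60°) = (38.61, -2.282). So T.y = -2.282.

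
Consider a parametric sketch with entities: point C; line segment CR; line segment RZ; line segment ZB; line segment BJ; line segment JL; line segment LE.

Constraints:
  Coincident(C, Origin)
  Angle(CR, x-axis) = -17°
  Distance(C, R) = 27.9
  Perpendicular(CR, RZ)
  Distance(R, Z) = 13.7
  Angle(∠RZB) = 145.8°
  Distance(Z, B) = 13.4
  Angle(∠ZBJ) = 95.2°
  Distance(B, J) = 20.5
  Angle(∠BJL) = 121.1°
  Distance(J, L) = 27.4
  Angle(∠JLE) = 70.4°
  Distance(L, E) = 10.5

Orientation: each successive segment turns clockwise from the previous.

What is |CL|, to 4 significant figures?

12.62

C is at the origin; CR runs at -17.0° with length 27.9, so R = (26.68, -8.157). CR is perpendicular to RZ, so RZ runs at -107.0°; with |RZ| = 13.7, Z = (22.68, -21.26). ∠RZB = 145.8° gives ZB at -141.2° from the x-axis; with |ZB| = 13.4, B = (12.23, -29.66). ∠ZBJ = 95.2° gives BJ at 134.0° from the x-axis; with |BJ| = 20.5, J = (-2.008, -14.91). ∠BJL = 121.1° gives JL at 75.10° from the x-axis; with |JL| = 27.4, L = (5.037, 11.57). Then |CL| = |L − C| = 12.62.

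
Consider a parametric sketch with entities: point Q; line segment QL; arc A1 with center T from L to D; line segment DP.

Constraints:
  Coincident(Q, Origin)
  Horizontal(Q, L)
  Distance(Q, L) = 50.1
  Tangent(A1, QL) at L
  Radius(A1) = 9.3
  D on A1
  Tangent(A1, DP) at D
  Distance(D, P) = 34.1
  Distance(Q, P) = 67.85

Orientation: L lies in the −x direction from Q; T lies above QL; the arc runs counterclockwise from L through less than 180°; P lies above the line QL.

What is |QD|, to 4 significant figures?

42.91

Checks: |QL| = 50.10 ✓; |TD| = 9.300 ✓; ∠(TD, DP) = 90.00° ✓; |DP| = 34.10 ✓; |QP| = 67.85 ✓.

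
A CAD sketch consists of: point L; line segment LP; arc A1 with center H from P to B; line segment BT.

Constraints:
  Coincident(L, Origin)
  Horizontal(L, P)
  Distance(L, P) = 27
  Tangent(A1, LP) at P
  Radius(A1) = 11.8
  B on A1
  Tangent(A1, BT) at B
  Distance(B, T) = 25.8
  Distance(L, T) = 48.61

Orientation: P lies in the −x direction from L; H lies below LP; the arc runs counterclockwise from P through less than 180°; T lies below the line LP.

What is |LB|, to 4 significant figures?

41.27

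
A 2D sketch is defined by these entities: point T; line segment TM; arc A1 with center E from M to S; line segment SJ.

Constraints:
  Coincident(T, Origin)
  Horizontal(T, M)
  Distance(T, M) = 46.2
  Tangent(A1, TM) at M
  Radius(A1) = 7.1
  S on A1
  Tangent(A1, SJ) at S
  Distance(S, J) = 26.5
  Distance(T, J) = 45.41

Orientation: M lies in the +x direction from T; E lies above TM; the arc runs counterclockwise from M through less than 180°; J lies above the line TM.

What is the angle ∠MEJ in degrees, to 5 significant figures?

151.30°

Checks: |ES| = 7.100 ✓; ∠(ES, SJ) = 90.00° ✓; |SJ| = 26.50 ✓; |TJ| = 45.41 ✓.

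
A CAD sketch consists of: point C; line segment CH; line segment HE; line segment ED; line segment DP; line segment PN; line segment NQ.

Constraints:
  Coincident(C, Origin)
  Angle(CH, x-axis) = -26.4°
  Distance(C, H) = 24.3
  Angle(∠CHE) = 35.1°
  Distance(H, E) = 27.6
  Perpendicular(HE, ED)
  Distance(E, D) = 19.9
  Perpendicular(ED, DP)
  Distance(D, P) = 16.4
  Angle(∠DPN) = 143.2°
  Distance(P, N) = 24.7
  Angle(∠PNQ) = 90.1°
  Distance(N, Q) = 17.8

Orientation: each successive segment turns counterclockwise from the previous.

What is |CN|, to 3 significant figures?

29.8

C is at the origin; CH runs at -26.4° with length 24.3, so H = (21.8, -10.8). ∠CHE = 35.1° gives HE at 118° from the x-axis; with |HE| = 27.6, E = (8.60, 13.5). HE ⟂ ED, so ED runs at -152°; with |ED| = 19.9, D = (-8.89, 3.96). The perpendicularity gives DP at right angles to ED, so DP runs at -61.5°; with |DP| = 16.4, P = (-1.07, -10.5). ∠DPN = 143.2° gives PN at -24.7° from the x-axis; with |PN| = 24.7, N = (21.4, -20.8). Then |CN| = |N − C| = 29.8.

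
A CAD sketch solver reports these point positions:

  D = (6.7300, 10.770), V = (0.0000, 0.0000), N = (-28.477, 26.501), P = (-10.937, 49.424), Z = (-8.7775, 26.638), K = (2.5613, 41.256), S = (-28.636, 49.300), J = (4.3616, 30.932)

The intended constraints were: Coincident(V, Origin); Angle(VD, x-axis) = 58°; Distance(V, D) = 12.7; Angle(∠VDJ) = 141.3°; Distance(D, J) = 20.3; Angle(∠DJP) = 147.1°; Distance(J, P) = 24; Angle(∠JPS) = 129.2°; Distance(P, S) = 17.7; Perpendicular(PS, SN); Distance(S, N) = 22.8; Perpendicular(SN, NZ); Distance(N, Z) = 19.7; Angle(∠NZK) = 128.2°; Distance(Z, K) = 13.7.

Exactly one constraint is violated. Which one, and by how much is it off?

Distance(Z, K) = 13.7 — off by 4.80.

V = (0.00, 0.00) ✓; VD at 58.00° ✓; |VD| = 12.70 ✓; ∠VDJ = 141.3° ✓; |DJ| = 20.30 ✓; ∠DJP = 147.1° ✓; |JP| = 24.00 ✓; ∠JPS = 129.2° ✓; |PS| = 17.70 ✓; ∠(PS, SN) = 90.00° ✓; |SN| = 22.80 ✓; ∠(SN, NZ) = 90.00° ✓; |NZ| = 19.70 ✓; ∠NZK = 128.2° ✓; |ZK| = 18.50 ✗.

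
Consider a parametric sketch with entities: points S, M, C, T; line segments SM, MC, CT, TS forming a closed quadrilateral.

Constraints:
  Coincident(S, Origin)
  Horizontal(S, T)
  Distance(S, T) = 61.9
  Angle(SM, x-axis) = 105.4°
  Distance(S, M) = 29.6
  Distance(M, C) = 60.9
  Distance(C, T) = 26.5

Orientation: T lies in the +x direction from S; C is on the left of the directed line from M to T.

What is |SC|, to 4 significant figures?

58.51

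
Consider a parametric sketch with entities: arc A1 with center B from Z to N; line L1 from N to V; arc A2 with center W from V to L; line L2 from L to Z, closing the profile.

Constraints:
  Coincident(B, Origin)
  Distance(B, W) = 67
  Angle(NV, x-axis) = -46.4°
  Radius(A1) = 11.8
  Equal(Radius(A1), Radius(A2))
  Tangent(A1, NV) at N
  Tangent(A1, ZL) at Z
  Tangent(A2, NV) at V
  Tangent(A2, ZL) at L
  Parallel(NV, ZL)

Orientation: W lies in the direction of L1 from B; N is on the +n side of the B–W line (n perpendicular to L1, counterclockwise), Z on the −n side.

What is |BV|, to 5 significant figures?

68.031

The slot axis is L1's direction at -46.4°, so u = (cos -46.4°, sin -46.4°) = (0.68962, -0.72417) and n = (−sin -46.4°, cos -46.4°) = (0.72417, 0.68962). B is at the origin and W lies 67.0 along u from B, so W = 67.0·u = (46.205, -48.520). Tangency of A1 to both parallel lines with radius 11.8 puts N and Z at B ± 11.8·n: N = (8.5452, 8.1375), Z = (-8.5452, -8.1375). Equal radii place V and L the same way about W: V = W + 11.8·n = (54.750, -40.382), L = W − 11.8·n = (37.659, -56.657). Then |BV| = |V − B| = 68.031.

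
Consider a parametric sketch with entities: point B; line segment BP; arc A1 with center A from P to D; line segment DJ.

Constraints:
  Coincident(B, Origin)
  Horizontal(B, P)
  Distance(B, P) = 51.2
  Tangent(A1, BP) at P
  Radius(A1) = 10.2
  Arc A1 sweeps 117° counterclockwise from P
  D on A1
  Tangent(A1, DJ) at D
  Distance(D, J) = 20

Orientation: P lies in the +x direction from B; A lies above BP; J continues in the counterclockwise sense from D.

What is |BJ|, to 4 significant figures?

60.73

On A1, P sits at bearing -90° from A; a 117° counterclockwise sweep puts D at bearing 27°, so D = A + 10.2·(cos 27°, sin 27°) = (60.29, 14.83). Tangency of A1 to DJ means the radius AD is perpendicular to DJ, so DJ runs along (−sin 27°, cos 27°); with |DJ| = 20.0, J = (51.21, 32.65). Then |BJ| = |J − B| = 60.73.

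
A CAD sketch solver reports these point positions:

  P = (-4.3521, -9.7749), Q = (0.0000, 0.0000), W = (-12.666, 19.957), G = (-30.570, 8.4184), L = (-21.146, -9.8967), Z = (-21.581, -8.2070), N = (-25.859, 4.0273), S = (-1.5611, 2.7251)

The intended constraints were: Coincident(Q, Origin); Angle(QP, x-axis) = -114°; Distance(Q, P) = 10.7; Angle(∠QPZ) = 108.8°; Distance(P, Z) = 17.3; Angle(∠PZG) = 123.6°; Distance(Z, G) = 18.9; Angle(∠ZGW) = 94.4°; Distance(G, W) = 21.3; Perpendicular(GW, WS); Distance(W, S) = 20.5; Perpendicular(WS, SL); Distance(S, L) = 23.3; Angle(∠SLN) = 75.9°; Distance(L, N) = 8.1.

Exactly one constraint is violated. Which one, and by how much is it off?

Distance(L, N) = 8.1 — off by 6.60.

Q = (0.00, 0.00) ✓; QP at -114.0° ✓; |QP| = 10.70 ✓; ∠QPZ = 108.8° ✓; |PZ| = 17.30 ✓; ∠PZG = 123.6° ✓; |ZG| = 18.90 ✓; ∠ZGW = 94.40° ✓; |GW| = 21.30 ✓; ∠(GW, WS) = 90.00° ✓; |WS| = 20.50 ✓; ∠(WS, SL) = 90.00° ✓; |SL| = 23.30 ✓; ∠SLN = 75.90° ✓; |LN| = 14.70 ✗.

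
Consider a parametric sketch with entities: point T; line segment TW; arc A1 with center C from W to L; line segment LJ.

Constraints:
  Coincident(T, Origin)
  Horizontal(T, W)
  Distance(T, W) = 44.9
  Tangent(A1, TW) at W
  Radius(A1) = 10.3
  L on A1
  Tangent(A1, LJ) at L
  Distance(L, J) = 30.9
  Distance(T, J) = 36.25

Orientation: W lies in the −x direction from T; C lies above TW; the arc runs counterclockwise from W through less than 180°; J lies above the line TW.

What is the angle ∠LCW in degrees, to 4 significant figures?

56.99°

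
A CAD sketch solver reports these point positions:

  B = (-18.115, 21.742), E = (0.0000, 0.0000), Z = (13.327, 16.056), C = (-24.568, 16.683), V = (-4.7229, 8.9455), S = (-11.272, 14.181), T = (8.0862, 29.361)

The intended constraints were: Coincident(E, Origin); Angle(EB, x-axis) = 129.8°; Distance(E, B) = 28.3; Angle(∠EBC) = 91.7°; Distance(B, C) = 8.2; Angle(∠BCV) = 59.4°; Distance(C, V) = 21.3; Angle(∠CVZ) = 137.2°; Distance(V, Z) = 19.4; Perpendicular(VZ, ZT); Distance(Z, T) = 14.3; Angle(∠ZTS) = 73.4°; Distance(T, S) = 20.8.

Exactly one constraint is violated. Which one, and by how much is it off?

Distance(T, S) = 20.8 — off by 3.80.

E = (0.00, 0.00) ✓; EB at 129.8° ✓; |EB| = 28.30 ✓; ∠EBC = 91.70° ✓; |BC| = 8.200 ✓; ∠BCV = 59.40° ✓; |CV| = 21.30 ✓; ∠CVZ = 137.2° ✓; |VZ| = 19.40 ✓; ∠(VZ, ZT) = 90.00° ✓; |ZT| = 14.30 ✓; ∠ZTS = 73.40° ✓; |TS| = 24.60 ✗.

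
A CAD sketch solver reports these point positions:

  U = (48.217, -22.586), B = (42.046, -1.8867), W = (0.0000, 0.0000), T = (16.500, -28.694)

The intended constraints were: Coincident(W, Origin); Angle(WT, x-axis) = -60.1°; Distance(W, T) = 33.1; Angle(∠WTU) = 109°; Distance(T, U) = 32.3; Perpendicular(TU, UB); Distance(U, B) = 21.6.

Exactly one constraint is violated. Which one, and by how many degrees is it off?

Perpendicular(TU, UB) — off by 5.70°.

W = (0.00, 0.00) ✓; WT at -60.10° ✓; |WT| = 33.10 ✓; ∠WTU = 109.0° ✓; |TU| = 32.30 ✓; ∠(TU, UB) = 95.70° ✗; |UB| = 21.60 ✓.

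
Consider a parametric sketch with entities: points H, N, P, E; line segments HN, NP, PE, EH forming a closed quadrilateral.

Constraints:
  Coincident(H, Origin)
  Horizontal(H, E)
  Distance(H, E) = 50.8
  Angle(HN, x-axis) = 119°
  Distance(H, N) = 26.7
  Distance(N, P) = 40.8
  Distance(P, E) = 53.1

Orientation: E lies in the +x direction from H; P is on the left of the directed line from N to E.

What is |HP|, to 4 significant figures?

49.65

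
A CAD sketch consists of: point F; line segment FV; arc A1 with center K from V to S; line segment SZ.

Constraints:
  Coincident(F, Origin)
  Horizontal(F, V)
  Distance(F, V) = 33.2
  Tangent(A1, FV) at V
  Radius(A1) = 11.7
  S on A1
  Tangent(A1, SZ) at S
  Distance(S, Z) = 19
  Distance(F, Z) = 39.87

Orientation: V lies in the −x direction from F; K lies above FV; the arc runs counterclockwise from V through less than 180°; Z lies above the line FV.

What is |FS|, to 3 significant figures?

25.2

Checks: |KS| = 11.70 ✓; ∠(KS, SZ) = 90.00° ✓; |SZ| = 19.00 ✓; |FZ| = 39.87 ✓.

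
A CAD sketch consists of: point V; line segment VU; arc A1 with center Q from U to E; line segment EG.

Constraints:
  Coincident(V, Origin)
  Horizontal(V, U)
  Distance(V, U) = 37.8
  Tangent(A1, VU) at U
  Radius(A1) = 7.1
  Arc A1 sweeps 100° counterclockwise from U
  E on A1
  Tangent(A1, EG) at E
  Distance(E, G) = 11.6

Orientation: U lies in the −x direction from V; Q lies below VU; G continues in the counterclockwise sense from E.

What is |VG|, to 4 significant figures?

47.12

V is at the origin; V and U share the same y with |VU| = 37.8 and U on the −x side, so U = (-37.80, 0.000). The tangent condition forces QU to be normal to VU, so Q = U + (0, -7.1) = (-37.80, -7.100). On A1, U sits at bearing 90° from Q; a 100° counterclockwise sweep puts E at bearing 190°, so E = Q + 7.1·(cos 190°, sin 190°) = (-44.79, -8.333). Tangency of A1 to EG means the radius QE is perpendicular to EG, so EG runs along (−sin 190°, cos 190°); with |EG| = 11.6, G = (-42.78, -19.76). Then |VG| = |G − V| = 47.12.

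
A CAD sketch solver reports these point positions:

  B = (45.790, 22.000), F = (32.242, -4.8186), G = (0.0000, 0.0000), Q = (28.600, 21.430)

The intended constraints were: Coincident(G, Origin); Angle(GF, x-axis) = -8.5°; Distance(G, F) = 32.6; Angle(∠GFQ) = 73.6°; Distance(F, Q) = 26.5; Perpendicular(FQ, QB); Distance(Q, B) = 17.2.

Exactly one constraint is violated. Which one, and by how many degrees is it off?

Perpendicular(FQ, QB) — off by 6.00°.

G = (0.00, 0.00) ✓; GF at -8.500° ✓; |GF| = 32.60 ✓; ∠GFQ = 73.60° ✓; |FQ| = 26.50 ✓; ∠(FQ, QB) = 96.00° ✗; |QB| = 17.20 ✓.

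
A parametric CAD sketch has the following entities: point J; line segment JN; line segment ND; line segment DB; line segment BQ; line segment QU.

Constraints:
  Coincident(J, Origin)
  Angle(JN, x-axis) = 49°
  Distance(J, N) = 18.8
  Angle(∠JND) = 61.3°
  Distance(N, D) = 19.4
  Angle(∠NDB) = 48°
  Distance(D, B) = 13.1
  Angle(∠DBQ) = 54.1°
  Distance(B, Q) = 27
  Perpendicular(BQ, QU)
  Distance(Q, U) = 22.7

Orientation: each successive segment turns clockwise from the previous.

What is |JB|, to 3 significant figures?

6.94

J is at the origin; JN runs at 49.0° with length 18.8, so N = (12.3, 14.2). ∠JND = 61.3° gives ND at -69.7° from the x-axis; with |ND| = 19.4, D = (19.1, -4.01). ∠NDB = 48.0° gives DB at 158° from the x-axis; with |DB| = 13.1, B = (6.89, 0.837). Then |JB| = |B − J| = 6.94.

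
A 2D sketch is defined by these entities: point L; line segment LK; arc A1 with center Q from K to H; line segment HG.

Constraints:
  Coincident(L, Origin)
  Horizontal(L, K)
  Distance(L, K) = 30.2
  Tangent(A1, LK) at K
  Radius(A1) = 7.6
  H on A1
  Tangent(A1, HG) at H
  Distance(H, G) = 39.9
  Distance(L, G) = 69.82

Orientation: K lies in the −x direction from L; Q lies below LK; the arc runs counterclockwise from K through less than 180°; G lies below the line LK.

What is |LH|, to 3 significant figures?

36.3

Checks: L.y = 0.00, K.y = 0.00 ✓; |QH| = 7.600 ✓; ∠(QH, HG) = 90.00° ✓; |HG| = 39.90 ✓; |LG| = 69.82 ✓.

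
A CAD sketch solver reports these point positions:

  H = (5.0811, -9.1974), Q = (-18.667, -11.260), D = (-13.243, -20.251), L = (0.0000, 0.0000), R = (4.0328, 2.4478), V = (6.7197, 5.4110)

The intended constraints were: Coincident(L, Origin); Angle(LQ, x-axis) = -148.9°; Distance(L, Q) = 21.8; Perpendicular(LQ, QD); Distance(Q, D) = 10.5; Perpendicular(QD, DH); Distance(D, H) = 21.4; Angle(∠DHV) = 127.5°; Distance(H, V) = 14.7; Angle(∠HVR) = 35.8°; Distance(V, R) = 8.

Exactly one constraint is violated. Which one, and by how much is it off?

Distance(V, R) = 8 — off by 4.00.

L = (0.00, 0.00) ✓; LQ at -148.9° ✓; |LQ| = 21.80 ✓; ∠(LQ, QD) = 90.00° ✓; |QD| = 10.50 ✓; ∠(QD, DH) = 90.00° ✓; |DH| = 21.40 ✓; ∠DHV = 127.5° ✓; |HV| = 14.70 ✓; ∠HVR = 35.80° ✓; |VR| = 4.000 ✗.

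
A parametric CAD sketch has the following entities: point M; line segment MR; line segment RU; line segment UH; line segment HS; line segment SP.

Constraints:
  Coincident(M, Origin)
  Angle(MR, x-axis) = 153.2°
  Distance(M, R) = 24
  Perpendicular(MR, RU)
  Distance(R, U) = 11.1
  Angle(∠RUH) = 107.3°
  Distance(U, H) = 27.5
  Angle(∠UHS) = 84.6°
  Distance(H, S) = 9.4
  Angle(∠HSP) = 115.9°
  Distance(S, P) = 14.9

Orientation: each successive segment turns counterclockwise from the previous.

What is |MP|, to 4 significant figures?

7.638

∠UHS = 84.6° gives HS at 51.30° from the x-axis; with |HS| = 9.4, S = (-0.8010, -10.89). ∠HSP = 115.9° gives SP at 115.4° from the x-axis; with |SP| = 14.9, P = (-7.192, 2.571). Then |MP| = |P − M| = 7.638.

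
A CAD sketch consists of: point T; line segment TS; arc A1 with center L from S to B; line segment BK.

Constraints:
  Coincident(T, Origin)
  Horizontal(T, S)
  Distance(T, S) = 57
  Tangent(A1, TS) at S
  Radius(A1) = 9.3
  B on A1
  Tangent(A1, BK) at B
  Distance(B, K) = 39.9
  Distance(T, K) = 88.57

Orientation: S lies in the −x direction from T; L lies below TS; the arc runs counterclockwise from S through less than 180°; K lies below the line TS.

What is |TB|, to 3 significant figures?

66.4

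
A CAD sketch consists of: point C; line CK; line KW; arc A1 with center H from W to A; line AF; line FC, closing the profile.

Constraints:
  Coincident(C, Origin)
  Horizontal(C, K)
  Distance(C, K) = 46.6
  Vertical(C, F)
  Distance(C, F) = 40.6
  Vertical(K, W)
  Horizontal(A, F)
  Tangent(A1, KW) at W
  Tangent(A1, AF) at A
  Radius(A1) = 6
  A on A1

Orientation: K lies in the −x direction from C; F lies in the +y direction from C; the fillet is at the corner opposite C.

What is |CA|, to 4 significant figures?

57.42

C is at the origin; C and K share the same y with |CK| = 46.6 and K on the −x side, so K = (-46.60, 0.000). C and F share the same x with |CF| = 40.6 and F on the +y side, so F = (0.000, 40.60). The virtual corner opposite C is at (-46.60, 40.60). Since A1 is tangent to KW there, HW ⟂ KW and since A1 is tangent to AF there, HA ⟂ AF, with radius 6.0, so the center H sits 6.0 in from both sides at H = (-40.60, 34.60). That places the tangent points at W = (-46.60, 34.60) on KW and A = (-40.60, 40.60) on AF. Then |CA| = |A − C| = 57.42.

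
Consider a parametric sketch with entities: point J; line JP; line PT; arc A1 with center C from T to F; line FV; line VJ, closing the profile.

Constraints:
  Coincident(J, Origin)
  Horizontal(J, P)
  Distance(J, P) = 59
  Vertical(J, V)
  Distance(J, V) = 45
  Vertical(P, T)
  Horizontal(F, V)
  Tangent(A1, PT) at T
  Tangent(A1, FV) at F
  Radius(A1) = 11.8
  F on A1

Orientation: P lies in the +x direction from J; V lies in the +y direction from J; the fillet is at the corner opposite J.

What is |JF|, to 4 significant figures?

65.21

The virtual corner opposite J is at (59.00, 45.00). The tangent condition forces CT to be normal to PT and A1 meets FV tangentially, so CF is at right angles to FV, with radius 11.8, so the center C sits 11.8 in from both sides at C = (47.20, 33.20). That places the tangent points at T = (59.00, 33.20) on PT and F = (47.20, 45.00) on FV. Then |JF| = |F − J| = 65.21.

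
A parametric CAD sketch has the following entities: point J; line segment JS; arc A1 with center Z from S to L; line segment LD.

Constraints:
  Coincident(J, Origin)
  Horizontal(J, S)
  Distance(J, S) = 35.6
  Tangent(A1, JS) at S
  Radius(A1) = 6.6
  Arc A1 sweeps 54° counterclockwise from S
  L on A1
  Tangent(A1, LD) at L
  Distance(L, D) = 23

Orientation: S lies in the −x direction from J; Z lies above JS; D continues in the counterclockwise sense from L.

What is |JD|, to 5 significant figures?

27.114

On A1, S sits at bearing -90° from Z; a 54° counterclockwise sweep puts L at bearing -36°, so L = Z + 6.6·(cos -36°, sin -36°) = (-30.260, 2.7206). The tangent condition forces ZL to be normal to LD, so LD runs along (−sin -36°, cos -36°); with |LD| = 23.0, D = (-16.741, 21.328). Then |JD| = |D − J| = 27.114.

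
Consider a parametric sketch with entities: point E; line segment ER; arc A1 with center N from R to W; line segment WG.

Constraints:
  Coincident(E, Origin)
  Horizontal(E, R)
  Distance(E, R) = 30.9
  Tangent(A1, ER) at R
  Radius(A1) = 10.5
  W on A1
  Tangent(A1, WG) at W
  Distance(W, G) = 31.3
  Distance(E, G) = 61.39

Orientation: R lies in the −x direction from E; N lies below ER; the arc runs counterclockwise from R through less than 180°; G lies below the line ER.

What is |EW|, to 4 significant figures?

42.06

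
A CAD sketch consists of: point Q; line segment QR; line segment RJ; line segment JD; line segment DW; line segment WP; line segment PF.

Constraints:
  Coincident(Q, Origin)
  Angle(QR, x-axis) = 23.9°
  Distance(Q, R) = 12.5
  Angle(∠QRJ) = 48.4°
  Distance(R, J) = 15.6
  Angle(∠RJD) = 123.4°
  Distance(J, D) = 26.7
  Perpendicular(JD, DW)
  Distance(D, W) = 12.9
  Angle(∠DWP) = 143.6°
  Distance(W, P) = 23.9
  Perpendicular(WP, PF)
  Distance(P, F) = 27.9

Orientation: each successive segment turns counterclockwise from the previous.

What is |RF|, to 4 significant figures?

2.892

∠DWP = 143.6° gives WP at -21.50° from the x-axis; with |WP| = 23.9, P = (3.707, -22.34). WP is perpendicular to PF, so PF runs at 68.50°; with |PF| = 27.9, F = (13.93, 3.617). Then |RF| = |F − R| = 2.892.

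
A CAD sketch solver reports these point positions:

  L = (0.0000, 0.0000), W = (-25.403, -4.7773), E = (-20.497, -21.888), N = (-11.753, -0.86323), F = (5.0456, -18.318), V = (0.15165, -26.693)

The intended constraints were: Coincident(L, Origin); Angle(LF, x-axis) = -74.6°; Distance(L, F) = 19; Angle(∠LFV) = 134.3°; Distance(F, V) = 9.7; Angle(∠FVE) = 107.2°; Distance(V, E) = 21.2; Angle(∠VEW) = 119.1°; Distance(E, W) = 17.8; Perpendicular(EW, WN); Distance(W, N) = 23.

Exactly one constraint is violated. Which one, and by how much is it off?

Distance(W, N) = 23 — off by 8.80.

L = (0.00, 0.00) ✓; LF at -74.60° ✓; |LF| = 19.00 ✓; ∠LFV = 134.3° ✓; |FV| = 9.700 ✓; ∠FVE = 107.2° ✓; |VE| = 21.20 ✓; ∠VEW = 119.1° ✓; |EW| = 17.80 ✓; ∠(EW, WN) = 90.00° ✓; |WN| = 14.20 ✗.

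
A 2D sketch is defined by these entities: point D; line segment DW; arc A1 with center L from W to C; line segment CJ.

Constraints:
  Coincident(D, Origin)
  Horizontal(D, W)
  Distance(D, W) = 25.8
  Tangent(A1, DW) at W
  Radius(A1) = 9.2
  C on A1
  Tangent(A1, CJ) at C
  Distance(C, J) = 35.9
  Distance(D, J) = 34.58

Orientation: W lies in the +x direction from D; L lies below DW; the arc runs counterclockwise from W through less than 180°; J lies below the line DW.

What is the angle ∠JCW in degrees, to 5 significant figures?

151.22°

Checks: D = (0.00, 0.00) ✓; |LC| = 9.200 ✓; ∠(LC, CJ) = 90.00° ✓; |CJ| = 35.90 ✓; |DJ| = 34.58 ✓.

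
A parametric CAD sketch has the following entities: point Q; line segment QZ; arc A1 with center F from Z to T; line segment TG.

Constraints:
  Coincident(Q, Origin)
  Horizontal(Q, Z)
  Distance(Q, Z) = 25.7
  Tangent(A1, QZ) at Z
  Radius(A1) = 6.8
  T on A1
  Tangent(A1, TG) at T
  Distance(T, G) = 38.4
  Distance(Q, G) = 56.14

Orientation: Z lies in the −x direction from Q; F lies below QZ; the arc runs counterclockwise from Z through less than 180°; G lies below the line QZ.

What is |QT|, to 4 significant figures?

33.16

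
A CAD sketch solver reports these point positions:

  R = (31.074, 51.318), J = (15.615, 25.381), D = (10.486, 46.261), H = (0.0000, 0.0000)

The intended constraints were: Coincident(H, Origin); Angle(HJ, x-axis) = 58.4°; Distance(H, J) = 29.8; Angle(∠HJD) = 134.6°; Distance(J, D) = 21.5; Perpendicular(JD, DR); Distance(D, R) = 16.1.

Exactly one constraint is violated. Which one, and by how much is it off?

Distance(D, R) = 16.1 — off by 5.10.

H = (0.00, 0.00) ✓; HJ at 58.40° ✓; |HJ| = 29.80 ✓; ∠HJD = 134.6° ✓; |JD| = 21.50 ✓; ∠(JD, DR) = 90.00° ✓; |DR| = 21.20 ✗.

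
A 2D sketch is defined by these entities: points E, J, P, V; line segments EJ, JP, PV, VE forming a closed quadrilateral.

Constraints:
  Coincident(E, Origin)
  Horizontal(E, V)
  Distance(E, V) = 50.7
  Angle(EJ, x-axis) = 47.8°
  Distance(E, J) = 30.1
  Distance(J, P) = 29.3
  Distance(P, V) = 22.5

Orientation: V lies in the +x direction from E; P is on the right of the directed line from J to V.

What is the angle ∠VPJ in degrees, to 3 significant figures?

92.7°

E is at the origin; E and V share the same y with |EV| = 50.7 and V in +x, so V = (50.7, 0). EJ runs at 47.8° with |EJ| = 30.1, so J = (20.2, 22.3). P is determined by |JP| = 29.3 and |PV| = 22.5 together: it lies at the intersection of circle(J, 29.3) and circle(V, 22.5). With |JV| = 37.8, the foot of the radical line on JV is 23.5 from J and the perpendicular offset is √(29.3² − 23.5²) = 17.4. Taking the right-of-JV solution: P = (28.9, -5.68).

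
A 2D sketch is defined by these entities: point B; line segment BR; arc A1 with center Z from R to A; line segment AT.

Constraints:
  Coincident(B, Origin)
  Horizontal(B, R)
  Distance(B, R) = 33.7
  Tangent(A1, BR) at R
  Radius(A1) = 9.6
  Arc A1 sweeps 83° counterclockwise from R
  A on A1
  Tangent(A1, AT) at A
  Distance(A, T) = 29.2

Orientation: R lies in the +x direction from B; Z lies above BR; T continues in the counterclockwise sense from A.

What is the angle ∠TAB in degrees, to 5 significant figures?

108.03°

B is at the origin; BR is horizontal with |BR| = 33.7 and R on the +x side, so R = (33.700, 0.0000). A1 meets BR tangentially, so ZR is at right angles to BR, so Z = R + (0, 9.6) = (33.700, 9.6000). On A1, R sits at bearing -90° from Z; an 83° counterclockwise sweep puts A at bearing -7°, so A = Z + 9.6·(cos -7°, sin -7°) = (43.228, 8.4301). The tangent condition forces ZA to be normal to AT, so AT runs along (−sin -7°, cos -7°); with |AT| = 29.2, T = (46.787, 37.412). Then cos ∠TAB = AT·AB / (|AT||AB|), giving 108.03°.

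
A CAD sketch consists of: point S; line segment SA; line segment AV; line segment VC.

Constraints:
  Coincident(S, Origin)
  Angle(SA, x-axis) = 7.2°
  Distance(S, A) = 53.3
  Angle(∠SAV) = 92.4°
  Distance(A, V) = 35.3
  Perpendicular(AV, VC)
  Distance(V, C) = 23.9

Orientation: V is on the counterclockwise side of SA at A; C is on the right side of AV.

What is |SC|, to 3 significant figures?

85.8

S is at the origin; SA runs at 7.2° with length 53.3, so A = 53.3·(cos 7.2°, sin 7.2°) = (52.9, 6.68). ∠SAV = 92.4°, so AV runs at 7.2° + (180° − 92.4°) = 94.8° from the x-axis; with |AV| = 35.3, V = A + 35.3·(cos 94.8°, sin 94.8°) = (49.9, 41.9). The perpendicularity gives VC at right angles to AV; with |VC| = 23.9 on the right of AV, C = V + 23.9·(0.996, 0.0837) = (73.7, 43.9). Then |SC| = |C − S| = 85.8.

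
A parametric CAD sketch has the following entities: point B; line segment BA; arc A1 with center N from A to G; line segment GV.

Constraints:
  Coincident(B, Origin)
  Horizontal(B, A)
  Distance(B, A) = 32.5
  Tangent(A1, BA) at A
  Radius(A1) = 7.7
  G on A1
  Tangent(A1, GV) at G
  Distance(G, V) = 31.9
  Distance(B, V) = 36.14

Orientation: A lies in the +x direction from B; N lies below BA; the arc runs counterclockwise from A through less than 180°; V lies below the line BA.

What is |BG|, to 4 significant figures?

25.86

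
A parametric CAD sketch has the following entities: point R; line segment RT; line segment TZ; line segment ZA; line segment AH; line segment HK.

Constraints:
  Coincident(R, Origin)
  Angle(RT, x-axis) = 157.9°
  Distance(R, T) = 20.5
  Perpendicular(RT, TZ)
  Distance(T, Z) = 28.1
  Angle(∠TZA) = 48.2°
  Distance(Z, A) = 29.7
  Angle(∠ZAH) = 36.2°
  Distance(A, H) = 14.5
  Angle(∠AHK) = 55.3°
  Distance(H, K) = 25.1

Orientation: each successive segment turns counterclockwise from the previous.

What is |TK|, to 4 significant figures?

37.50

∠ZAH = 36.2° gives AH at 163.5° from the x-axis; with |AH| = 14.5, H = (-15.51, -4.193). ∠AHK = 55.3° gives HK at -71.80° from the x-axis; with |HK| = 25.1, K = (-7.667, -28.04). Then |TK| = |K − T| = 37.50.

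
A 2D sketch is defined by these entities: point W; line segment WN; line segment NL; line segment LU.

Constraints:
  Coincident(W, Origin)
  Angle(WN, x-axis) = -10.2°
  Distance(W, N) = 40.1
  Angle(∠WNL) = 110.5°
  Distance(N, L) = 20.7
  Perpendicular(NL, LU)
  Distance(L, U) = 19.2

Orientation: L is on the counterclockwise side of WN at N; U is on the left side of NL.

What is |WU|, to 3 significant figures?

39.3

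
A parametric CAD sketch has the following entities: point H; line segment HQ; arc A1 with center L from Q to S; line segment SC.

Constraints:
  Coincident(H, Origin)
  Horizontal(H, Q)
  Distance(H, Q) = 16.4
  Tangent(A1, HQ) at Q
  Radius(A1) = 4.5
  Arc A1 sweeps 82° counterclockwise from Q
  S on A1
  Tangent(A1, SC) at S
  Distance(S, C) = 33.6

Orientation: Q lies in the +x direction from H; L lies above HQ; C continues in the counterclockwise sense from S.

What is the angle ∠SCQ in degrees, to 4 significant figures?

5.812°

H is at the origin; HQ is horizontal with |HQ| = 16.4 and Q on the +x side, so Q = (16.40, 0.000). Since A1 is tangent to HQ there, LQ ⟂ HQ, so L = Q + (0, 4.5) = (16.40, 4.500). On A1, Q sits at bearing -90° from L; an 82° counterclockwise sweep puts S at bearing -8°, so S = L + 4.5·(cos -8°, sin -8°) = (20.86, 3.874). The tangent condition forces LS to be normal to SC, so SC runs along (−sin -8°, cos -8°); with |SC| = 33.6, C = (25.53, 37.15). Then cos ∠SCQ = CS·CQ / (|CS||CQ|), giving 5.812°.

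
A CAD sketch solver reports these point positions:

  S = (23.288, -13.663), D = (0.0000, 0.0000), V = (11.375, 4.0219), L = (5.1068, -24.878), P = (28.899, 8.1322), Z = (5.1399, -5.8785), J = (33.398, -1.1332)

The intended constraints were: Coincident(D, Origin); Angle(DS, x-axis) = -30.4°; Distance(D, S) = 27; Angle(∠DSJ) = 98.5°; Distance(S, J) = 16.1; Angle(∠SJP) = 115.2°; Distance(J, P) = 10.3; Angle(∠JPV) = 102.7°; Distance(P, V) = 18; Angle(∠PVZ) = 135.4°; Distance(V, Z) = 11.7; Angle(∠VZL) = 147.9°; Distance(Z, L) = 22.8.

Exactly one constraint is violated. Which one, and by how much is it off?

Distance(Z, L) = 22.8 — off by 3.80.

D = (0.00, 0.00) ✓; DS at -30.40° ✓; |DS| = 27.00 ✓; ∠DSJ = 98.50° ✓; |SJ| = 16.10 ✓; ∠SJP = 115.2° ✓; |JP| = 10.30 ✓; ∠JPV = 102.7° ✓; |PV| = 18.00 ✓; ∠PVZ = 135.4° ✓; |VZ| = 11.70 ✓; ∠VZL = 147.9° ✓; |ZL| = 19.00 ✗.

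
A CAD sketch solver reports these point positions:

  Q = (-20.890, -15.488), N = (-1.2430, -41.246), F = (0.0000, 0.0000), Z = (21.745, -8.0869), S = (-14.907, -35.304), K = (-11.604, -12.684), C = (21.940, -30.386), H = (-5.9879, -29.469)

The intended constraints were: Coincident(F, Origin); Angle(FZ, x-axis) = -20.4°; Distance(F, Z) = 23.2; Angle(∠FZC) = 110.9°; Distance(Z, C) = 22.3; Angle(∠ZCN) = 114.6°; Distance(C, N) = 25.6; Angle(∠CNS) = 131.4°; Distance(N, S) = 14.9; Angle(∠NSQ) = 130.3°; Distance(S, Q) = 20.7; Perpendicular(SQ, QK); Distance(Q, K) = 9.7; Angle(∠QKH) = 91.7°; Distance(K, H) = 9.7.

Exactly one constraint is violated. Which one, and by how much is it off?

Distance(K, H) = 9.7 — off by 8.00.

F = (0.00, 0.00) ✓; FZ at -20.40° ✓; |FZ| = 23.20 ✓; ∠FZC = 110.9° ✓; |ZC| = 22.30 ✓; ∠ZCN = 114.6° ✓; |CN| = 25.60 ✓; ∠CNS = 131.4° ✓; |NS| = 14.90 ✓; ∠NSQ = 130.3° ✓; |SQ| = 20.70 ✓; ∠(SQ, QK) = 90.00° ✓; |QK| = 9.700 ✓; ∠QKH = 91.70° ✓; |KH| = 17.70 ✗.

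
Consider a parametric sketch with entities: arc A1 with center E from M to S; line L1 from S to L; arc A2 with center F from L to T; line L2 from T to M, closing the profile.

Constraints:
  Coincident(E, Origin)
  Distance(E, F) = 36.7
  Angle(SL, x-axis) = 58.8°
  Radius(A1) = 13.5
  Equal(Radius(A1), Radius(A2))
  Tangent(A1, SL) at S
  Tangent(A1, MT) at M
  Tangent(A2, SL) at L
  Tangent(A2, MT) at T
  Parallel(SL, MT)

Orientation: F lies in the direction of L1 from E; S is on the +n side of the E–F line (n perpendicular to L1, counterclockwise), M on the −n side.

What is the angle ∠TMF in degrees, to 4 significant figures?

20.20°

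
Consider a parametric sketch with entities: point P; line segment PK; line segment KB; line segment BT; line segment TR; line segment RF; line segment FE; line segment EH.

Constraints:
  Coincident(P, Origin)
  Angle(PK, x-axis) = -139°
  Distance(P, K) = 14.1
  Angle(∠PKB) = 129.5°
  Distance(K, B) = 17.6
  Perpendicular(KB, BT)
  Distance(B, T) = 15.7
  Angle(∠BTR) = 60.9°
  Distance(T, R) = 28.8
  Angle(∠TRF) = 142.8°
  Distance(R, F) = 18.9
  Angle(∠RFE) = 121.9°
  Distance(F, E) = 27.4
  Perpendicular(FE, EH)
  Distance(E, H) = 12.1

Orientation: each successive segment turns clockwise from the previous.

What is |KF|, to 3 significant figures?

21.8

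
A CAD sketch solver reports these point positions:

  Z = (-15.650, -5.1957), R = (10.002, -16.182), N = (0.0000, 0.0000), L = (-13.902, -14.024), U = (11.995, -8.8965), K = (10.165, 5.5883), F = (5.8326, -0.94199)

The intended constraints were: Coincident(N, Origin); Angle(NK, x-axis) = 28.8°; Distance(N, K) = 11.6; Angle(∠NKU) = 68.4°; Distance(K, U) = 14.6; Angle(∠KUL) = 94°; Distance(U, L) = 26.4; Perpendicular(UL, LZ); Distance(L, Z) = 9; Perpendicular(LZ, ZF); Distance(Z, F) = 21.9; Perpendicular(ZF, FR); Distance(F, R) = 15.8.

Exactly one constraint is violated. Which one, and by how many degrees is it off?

Perpendicular(ZF, FR) — off by 4.10°.

N = (0.00, 0.00) ✓; NK at 28.80° ✓; |NK| = 11.60 ✓; ∠NKU = 68.40° ✓; |KU| = 14.60 ✓; ∠KUL = 94.00° ✓; |UL| = 26.40 ✓; ∠(UL, LZ) = 90.00° ✓; |LZ| = 9.000 ✓; ∠(LZ, ZF) = 90.00° ✓; |ZF| = 21.90 ✓; ∠(ZF, FR) = 85.90° ✗; |FR| = 15.80 ✓.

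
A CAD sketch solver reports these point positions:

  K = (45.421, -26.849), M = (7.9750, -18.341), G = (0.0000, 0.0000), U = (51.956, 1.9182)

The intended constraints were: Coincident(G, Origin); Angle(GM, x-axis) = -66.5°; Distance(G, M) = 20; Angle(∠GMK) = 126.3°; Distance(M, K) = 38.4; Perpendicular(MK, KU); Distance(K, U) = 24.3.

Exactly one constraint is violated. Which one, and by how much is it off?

Distance(K, U) = 24.3 — off by 5.20.

G = (0.00, 0.00) ✓; GM at -66.50° ✓; |GM| = 20.00 ✓; ∠GMK = 126.3° ✓; |MK| = 38.40 ✓; ∠(MK, KU) = 90.00° ✓; |KU| = 29.50 ✗.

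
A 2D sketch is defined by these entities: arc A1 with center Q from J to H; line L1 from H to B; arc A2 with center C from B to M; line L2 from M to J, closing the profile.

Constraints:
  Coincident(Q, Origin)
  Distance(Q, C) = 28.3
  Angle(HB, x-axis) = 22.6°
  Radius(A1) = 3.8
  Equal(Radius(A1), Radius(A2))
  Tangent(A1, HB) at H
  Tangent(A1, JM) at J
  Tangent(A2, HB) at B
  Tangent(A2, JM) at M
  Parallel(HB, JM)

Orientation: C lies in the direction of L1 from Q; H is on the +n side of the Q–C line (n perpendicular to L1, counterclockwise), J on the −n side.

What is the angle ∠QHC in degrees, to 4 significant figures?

82.35°

The slot axis is L1's direction at 22.6°, so u = (cos 22.6°, sin 22.6°) = (0.9232, 0.3843) and n = (−sin 22.6°, cos 22.6°) = (-0.3843, 0.9232). Q is at the origin and C lies 28.3 along u from Q, so C = 28.3·u = (26.13, 10.88). Tangency of A1 to both parallel lines with radius 3.8 puts H and J at Q ± 3.8·n: H = (-1.460, 3.508), J = (1.460, -3.508). Then cos ∠QHC = HQ·HC / (|HQ||HC|), giving 82.35°.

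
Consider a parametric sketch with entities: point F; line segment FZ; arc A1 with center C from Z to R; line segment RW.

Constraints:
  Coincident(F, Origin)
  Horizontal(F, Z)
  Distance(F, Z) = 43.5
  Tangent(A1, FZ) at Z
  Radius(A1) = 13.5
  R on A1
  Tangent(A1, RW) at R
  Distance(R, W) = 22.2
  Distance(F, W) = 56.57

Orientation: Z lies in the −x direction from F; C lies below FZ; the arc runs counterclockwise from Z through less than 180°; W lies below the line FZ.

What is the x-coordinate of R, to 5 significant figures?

-54.200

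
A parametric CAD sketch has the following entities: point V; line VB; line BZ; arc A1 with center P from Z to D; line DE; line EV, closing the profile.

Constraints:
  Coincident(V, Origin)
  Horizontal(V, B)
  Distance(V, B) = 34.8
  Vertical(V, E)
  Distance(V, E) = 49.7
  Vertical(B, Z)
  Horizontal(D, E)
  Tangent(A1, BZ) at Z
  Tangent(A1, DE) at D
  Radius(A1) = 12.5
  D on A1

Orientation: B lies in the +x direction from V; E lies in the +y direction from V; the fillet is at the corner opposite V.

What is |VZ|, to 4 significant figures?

50.94

The virtual corner opposite V is at (34.80, 49.70). A1 meets BZ tangentially, so PZ is at right angles to BZ and the tangent condition forces PD to be normal to DE, with radius 12.5, so the center P sits 12.5 in from both sides at P = (22.30, 37.20). That places the tangent points at Z = (34.80, 37.20) on BZ and D = (22.30, 49.70) on DE. Then |VZ| = |Z − V| = 50.94.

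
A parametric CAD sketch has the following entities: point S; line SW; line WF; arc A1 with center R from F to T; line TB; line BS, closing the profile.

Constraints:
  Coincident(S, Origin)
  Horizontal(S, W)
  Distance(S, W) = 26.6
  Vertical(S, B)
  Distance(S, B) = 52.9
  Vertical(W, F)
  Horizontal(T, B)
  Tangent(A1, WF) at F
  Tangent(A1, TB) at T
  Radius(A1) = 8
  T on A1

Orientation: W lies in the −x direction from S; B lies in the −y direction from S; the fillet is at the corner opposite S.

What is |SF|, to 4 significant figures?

52.19

S is at the origin; SW is horizontal with |SW| = 26.6 and W on the −x side, so W = (-26.60, 0.000). SB is vertical with |SB| = 52.9 and B on the −y side, so B = (0.000, -52.90). The virtual corner opposite S is at (-26.60, -52.90). A1 meets WF tangentially, so RF is at right angles to WF and since A1 is tangent to TB there, RT ⟂ TB, with radius 8.0, so the center R sits 8.0 in from both sides at R = (-18.60, -44.90). That places the tangent points at F = (-26.60, -44.90) on WF and T = (-18.60, -52.90) on TB. Then |SF| = |F − S| = 52.19.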